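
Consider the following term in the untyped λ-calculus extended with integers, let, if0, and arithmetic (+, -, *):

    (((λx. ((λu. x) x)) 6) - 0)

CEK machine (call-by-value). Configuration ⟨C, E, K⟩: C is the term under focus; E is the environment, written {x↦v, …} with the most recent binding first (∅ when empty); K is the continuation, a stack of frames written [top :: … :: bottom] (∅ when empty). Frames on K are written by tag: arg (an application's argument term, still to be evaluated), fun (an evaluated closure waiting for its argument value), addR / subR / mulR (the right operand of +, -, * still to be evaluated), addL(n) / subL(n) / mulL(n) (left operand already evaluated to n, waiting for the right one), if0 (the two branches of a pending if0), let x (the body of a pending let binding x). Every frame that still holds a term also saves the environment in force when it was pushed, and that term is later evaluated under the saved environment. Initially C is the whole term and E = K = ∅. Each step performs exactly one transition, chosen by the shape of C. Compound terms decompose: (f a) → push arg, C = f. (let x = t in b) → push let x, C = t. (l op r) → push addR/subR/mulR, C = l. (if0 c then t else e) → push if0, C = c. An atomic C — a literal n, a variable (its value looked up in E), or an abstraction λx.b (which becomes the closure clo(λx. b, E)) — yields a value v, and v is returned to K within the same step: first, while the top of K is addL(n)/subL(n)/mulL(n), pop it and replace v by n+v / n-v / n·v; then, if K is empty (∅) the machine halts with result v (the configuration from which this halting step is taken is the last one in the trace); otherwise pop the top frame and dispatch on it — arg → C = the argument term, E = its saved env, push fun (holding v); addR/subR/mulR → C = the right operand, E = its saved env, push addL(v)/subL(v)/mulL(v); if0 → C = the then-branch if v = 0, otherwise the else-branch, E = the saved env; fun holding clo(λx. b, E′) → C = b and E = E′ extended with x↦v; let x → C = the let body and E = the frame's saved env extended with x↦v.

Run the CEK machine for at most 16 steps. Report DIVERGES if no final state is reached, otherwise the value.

Answer: 6

Derivation:
[0] [C=(((λx. ((λu. x) x)) 6) - 0) | E=∅ | K=∅]
[1] [C=((λx. ((λu. x) x)) 6) | E=∅ | K=[subR]]
[2] [C=(λx. ((λu. x) x)) | E=∅ | K=[arg :: subR]]
[3] [C=6 | E=∅ | K=[fun :: subR]]
[4] [C=((λu. x) x) | E={x↦6} | K=[subR]]
[5] [C=(λu. x) | E={x↦6} | K=[arg :: subR]]
[6] [C=x | E={x↦6} | K=[fun :: subR]]
[7] [C=x | E={u↦6, x↦6} | K=[subR]]
[8] [C=0 | E=∅ | K=[subL(6)]]
→ final value 6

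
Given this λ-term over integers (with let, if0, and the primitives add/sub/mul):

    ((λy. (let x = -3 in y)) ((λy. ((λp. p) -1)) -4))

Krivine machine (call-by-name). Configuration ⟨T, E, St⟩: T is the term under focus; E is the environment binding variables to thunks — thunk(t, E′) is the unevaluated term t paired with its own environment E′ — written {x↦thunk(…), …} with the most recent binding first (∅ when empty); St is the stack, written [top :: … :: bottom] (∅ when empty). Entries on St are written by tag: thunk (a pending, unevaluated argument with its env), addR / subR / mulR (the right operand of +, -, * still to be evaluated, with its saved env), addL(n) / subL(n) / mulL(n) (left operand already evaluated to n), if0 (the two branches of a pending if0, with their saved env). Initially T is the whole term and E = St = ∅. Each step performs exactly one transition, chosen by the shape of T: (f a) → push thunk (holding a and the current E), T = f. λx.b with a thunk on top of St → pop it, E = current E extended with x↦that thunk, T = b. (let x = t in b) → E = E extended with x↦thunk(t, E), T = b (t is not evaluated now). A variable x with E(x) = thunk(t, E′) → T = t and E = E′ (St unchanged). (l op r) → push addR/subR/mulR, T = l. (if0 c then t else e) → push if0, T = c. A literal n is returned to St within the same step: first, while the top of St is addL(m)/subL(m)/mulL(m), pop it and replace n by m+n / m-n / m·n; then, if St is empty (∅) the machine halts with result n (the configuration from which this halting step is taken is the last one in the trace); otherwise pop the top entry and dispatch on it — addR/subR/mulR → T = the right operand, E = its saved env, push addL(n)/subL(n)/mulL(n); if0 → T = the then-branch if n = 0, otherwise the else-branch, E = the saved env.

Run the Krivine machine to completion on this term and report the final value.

Answer: -1

Execution trace:
[0] [T=((λy. (let x = -3 in y)) ((λy. ((λp. p) -1)) -4)) | E=∅ | St=∅]
[1] [T=(λy. (let x = -3 in y)) | E=∅ | St=[thunk]]
[2] [T=(let x = -3 in y) | E={y↦thunk(((λy. ((λp. p) -1)) -4), ∅)} | St=∅]
[3] [T=y | E={x↦thunk(-3, {y↦thunk(((λy. ((λp. p) -1)) -4), ∅)}), y↦thunk(((λy. ((λp. p) -1)) -4), ∅)} | St=∅]
[4] [T=((λy. ((λp. p) -1)) -4) | E=∅ | St=∅]
[5] [T=(λy. ((λp. p) -1)) | E=∅ | St=[thunk]]
[6] [T=((λp. p) -1) | E={y↦thunk(-4, ∅)} | St=∅]
[7] [T=(λp. p) | E={y↦thunk(-4, ∅)} | St=[thunk]]
[8] [T=p | E={p↦thunk(-1, {y↦thunk(-4, ∅)}), y↦thunk(-4, ∅)} | St=∅]
[9] [T=-1 | E={y↦thunk(-4, ∅)} | St=∅]
→ final value -1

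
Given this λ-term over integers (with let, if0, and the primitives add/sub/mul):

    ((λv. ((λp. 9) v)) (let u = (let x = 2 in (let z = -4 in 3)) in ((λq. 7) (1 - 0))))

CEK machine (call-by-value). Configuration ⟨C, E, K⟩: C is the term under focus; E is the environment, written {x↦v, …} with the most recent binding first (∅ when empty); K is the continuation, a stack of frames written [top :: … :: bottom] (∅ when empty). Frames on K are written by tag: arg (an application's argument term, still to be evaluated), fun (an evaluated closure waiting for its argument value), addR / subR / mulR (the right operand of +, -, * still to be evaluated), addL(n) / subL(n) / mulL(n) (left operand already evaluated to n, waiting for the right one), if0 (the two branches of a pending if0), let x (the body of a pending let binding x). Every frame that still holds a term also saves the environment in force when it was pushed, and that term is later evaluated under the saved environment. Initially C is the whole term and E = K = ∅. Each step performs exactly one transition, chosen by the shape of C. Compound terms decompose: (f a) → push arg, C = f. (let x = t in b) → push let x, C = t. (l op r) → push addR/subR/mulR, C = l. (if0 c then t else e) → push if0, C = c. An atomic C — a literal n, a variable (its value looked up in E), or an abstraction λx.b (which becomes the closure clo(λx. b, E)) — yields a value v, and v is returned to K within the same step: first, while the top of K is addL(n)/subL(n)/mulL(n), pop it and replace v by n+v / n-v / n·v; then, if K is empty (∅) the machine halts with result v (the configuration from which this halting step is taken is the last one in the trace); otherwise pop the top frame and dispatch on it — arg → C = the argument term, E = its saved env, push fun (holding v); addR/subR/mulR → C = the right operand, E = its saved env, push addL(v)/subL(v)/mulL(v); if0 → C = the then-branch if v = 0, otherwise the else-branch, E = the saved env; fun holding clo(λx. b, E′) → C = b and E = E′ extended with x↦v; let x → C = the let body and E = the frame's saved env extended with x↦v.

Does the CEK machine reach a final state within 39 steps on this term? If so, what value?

Answer: 9

Machine steps:
t=0: <C=((λv. ((λp. 9) v)) (let u = (let x = 2 in (let z = -4 in 3)) in ((λq. 7) (1 - 0)))), E=∅, K=∅>
t=1: <C=(λv. ((λp. 9) v)), E=∅, K=[arg]>
t=2: <C=(let u = (let x = 2 in (let z = -4 in 3)) in ((λq. 7) (1 - 0))), E=∅, K=[fun]>
t=3: <C=(let x = 2 in (let z = -4 in 3)), E=∅, K=[let u :: fun]>
t=4: <C=2, E=∅, K=[let x :: let u :: fun]>
t=5: <C=(let z = -4 in 3), E={x↦2}, K=[let u :: fun]>
t=6: <C=-4, E={x↦2}, K=[let z :: let u :: fun]>
t=7: <C=3, E={z↦-4, x↦2}, K=[let u :: fun]>
t=8: <C=((λq. 7) (1 - 0)), E={u↦3}, K=[fun]>
t=9: <C=(λq. 7), E={u↦3}, K=[arg :: fun]>
t=10: <C=(1 - 0), E={u↦3}, K=[fun :: fun]>
t=11: <C=1, E={u↦3}, K=[subR :: fun :: fun]>
t=12: <C=0, E={u↦3}, K=[subL(1) :: fun :: fun]>
t=13: <C=7, E={q↦1, u↦3}, K=[fun]>
t=14: <C=((λp. 9) v), E={v↦7}, K=∅>
t=15: <C=(λp. 9), E={v↦7}, K=[arg]>
t=16: <C=v, E={v↦7}, K=[fun]>
t=17: <C=9, E={p↦7, v↦7}, K=∅>
→ final value 9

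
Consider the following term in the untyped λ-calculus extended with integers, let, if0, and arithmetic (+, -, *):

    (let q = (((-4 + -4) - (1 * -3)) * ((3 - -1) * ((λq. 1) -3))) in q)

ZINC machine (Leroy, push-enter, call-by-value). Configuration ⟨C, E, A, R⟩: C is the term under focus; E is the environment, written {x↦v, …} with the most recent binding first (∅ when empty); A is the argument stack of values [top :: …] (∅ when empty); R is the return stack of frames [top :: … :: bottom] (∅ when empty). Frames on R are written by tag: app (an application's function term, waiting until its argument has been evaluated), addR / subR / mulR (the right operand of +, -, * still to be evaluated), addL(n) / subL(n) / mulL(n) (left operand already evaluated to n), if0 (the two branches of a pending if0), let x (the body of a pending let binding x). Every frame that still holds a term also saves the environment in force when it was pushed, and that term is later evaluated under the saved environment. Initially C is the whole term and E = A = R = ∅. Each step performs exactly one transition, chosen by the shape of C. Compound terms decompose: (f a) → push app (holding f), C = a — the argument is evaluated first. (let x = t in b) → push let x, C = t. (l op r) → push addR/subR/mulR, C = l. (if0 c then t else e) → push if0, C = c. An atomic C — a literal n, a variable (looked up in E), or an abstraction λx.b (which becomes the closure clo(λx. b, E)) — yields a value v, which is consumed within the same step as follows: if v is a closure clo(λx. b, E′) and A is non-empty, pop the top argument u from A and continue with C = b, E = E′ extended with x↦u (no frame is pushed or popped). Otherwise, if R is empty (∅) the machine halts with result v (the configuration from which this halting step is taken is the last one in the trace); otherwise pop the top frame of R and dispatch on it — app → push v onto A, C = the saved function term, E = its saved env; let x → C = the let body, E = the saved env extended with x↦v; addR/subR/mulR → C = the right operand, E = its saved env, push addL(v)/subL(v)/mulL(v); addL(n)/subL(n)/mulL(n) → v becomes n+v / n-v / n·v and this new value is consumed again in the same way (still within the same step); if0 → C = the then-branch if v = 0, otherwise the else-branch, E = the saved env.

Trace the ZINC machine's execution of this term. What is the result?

Answer: -20

Machine steps:
step 0: <C=(let q = (((-4 + -4) - (1 * -3)) * ((3 - -1) * ((λq. 1) -3))) in q), E=∅, A=∅, R=∅>
step 1: <C=(((-4 + -4) - (1 * -3)) * ((3 - -1) * ((λq. 1) -3))), E=∅, A=∅, R=[let q]>
step 2: <C=((-4 + -4) - (1 * -3)), E=∅, A=∅, R=[mulR :: let q]>
step 3: <C=(-4 + -4), E=∅, A=∅, R=[subR :: mulR :: let q]>
step 4: <C=-4, E=∅, A=∅, R=[addR :: subR :: mulR :: let q]>
step 5: <C=-4, E=∅, A=∅, R=[addL(-4) :: subR :: mulR :: let q]>
step 6: <C=(1 * -3), E=∅, A=∅, R=[subL(-8) :: mulR :: let q]>
step 7: <C=1, E=∅, A=∅, R=[mulR :: subL(-8) :: mulR :: let q]>
step 8: <C=-3, E=∅, A=∅, R=[mulL(1) :: subL(-8) :: mulR :: let q]>
step 9: <C=((3 - -1) * ((λq. 1) -3)), E=∅, A=∅, R=[mulL(-5) :: let q]>
step 10: <C=(3 - -1), E=∅, A=∅, R=[mulR :: mulL(-5) :: let q]>
step 11: <C=3, E=∅, A=∅, R=[subR :: mulR :: mulL(-5) :: let q]>
step 12: <C=-1, E=∅, A=∅, R=[subL(3) :: mulR :: mulL(-5) :: let q]>
step 13: <C=((λq. 1) -3), E=∅, A=∅, R=[mulL(4) :: mulL(-5) :: let q]>
step 14: <C=-3, E=∅, A=∅, R=[app :: mulL(4) :: mulL(-5) :: let q]>
step 15: <C=(λq. 1), E=∅, A=[-3], R=[mulL(4) :: mulL(-5) :: let q]>
step 16: <C=1, E={q↦-3}, A=∅, R=[mulL(4) :: mulL(-5) :: let q]>
step 17: <C=q, E={q↦-20}, A=∅, R=∅>
→ final value -20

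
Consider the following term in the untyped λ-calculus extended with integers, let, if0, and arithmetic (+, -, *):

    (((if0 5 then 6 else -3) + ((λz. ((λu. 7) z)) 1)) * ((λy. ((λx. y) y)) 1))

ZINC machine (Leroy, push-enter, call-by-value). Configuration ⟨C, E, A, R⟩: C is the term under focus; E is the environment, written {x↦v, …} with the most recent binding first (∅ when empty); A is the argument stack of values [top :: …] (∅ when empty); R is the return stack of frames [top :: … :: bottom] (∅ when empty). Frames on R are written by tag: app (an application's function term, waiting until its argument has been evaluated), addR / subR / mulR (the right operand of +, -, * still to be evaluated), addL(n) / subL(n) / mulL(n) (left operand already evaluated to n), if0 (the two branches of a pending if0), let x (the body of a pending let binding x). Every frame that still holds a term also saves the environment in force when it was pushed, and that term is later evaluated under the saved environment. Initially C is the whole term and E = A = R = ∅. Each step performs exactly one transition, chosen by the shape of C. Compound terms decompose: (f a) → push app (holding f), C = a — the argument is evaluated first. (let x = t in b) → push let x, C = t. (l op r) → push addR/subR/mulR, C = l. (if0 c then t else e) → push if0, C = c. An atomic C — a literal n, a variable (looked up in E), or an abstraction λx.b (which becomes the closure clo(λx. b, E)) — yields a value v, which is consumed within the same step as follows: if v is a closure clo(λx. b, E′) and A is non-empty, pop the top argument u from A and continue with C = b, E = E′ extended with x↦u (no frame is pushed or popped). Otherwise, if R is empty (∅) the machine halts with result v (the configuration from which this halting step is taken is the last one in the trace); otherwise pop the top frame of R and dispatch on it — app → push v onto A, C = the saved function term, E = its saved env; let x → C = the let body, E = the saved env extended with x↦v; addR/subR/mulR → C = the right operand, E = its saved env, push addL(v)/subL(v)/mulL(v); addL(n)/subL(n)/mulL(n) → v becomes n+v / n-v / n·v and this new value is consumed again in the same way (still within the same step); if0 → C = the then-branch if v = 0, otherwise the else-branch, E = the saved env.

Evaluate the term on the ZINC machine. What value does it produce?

[0] ⟨C=(((if0 5 then 6 else -3) + ((λz. ((λu. 7) z)) 1)) * ((λy. ((λx. y) y)) 1)); E=∅; A=∅; R=∅⟩
[1] ⟨C=((if0 5 then 6 else -3) + ((λz. ((λu. 7) z)) 1)); E=∅; A=∅; R=[mulR]⟩
[2] ⟨C=(if0 5 then 6 else -3); E=∅; A=∅; R=[addR :: mulR]⟩
[3] ⟨C=5; E=∅; A=∅; R=[if0 :: addR :: mulR]⟩
[4] ⟨C=-3; E=∅; A=∅; R=[addR :: mulR]⟩
[5] ⟨C=((λz. ((λu. 7) z)) 1); E=∅; A=∅; R=[addL(-3) :: mulR]⟩
[6] ⟨C=1; E=∅; A=∅; R=[app :: addL(-3) :: mulR]⟩
[7] ⟨C=(λz. ((λu. 7) z)); E=∅; A=[1]; R=[addL(-3) :: mulR]⟩
[8] ⟨C=((λu. 7) z); E={z↦1}; A=∅; R=[addL(-3) :: mulR]⟩
[9] ⟨C=z; E={z↦1}; A=∅; R=[app :: addL(-3) :: mulR]⟩
[10] ⟨C=(λu. 7); E={z↦1}; A=[1]; R=[addL(-3) :: mulR]⟩
[11] ⟨C=7; E={u↦1, z↦1}; A=∅; R=[addL(-3) :: mulR]⟩
[12] ⟨C=((λy. ((λx. y) y)) 1); E=∅; A=∅; R=[mulL(4)]⟩
[13] ⟨C=1; E=∅; A=∅; R=[app :: mulL(4)]⟩
[14] ⟨C=(λy. ((λx. y) y)); E=∅; A=[1]; R=[mulL(4)]⟩
[15] ⟨C=((λx. y) y); E={y↦1}; A=∅; R=[mulL(4)]⟩
[16] ⟨C=y; E={y↦1}; A=∅; R=[app :: mulL(4)]⟩
[17] ⟨C=(λx. y); E={y↦1}; A=[1]; R=[mulL(4)]⟩
[18] ⟨C=y; E={x↦1, y↦1}; A=∅; R=[mulL(4)]⟩
→ final value 4

Answer: 4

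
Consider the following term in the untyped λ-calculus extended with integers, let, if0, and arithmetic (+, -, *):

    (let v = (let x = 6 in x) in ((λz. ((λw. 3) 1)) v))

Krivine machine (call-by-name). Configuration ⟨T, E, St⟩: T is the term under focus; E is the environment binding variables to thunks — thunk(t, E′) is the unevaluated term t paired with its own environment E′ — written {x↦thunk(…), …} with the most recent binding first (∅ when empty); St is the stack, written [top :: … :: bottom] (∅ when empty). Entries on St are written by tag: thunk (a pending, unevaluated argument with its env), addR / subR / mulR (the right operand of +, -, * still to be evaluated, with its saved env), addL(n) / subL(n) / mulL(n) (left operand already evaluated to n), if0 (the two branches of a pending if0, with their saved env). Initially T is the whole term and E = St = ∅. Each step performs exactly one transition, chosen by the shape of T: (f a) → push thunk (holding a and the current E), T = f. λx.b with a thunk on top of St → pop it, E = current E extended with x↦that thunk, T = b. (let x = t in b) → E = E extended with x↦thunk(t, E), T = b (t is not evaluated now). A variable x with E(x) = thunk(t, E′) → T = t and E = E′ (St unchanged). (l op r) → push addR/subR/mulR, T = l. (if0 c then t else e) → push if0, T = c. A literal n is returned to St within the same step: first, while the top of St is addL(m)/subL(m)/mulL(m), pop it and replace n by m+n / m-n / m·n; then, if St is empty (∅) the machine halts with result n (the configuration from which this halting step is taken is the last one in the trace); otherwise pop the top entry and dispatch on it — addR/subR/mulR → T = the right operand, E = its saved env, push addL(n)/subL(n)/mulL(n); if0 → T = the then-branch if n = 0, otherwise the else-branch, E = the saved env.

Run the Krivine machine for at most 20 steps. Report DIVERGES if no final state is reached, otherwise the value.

Answer: 3

Machine steps:
[0] <T=(let v = (let x = 6 in x) in ((λz. ((λw. 3) 1)) v)), E=∅, St=∅>
[1] <T=((λz. ((λw. 3) 1)) v), E={v↦thunk((let x = 6 in x), ∅)}, St=∅>
[2] <T=(λz. ((λw. 3) 1)), E={v↦thunk((let x = 6 in x), ∅)}, St=[thunk]>
[3] <T=((λw. 3) 1), E={z↦thunk(v, {v↦thunk((let x = 6 in x), ∅)}), v↦thunk((let x = 6 in x), ∅)}, St=∅>
[4] <T=(λw. 3), E={z↦thunk(v, {v↦thunk((let x = 6 in x), ∅)}), v↦thunk((let x = 6 in x), ∅)}, St=[thunk]>
[5] <T=3, E={w↦thunk(1, {z↦thunk(v, {v↦thunk((let x = 6 in x), ∅)}), v↦thunk((let x = 6 in x), ∅)}), z↦thunk(v, {v↦thunk((let x = 6 in x), ∅)}), v↦thunk((let x = 6 in x), ∅)}, St=∅>
→ final value 3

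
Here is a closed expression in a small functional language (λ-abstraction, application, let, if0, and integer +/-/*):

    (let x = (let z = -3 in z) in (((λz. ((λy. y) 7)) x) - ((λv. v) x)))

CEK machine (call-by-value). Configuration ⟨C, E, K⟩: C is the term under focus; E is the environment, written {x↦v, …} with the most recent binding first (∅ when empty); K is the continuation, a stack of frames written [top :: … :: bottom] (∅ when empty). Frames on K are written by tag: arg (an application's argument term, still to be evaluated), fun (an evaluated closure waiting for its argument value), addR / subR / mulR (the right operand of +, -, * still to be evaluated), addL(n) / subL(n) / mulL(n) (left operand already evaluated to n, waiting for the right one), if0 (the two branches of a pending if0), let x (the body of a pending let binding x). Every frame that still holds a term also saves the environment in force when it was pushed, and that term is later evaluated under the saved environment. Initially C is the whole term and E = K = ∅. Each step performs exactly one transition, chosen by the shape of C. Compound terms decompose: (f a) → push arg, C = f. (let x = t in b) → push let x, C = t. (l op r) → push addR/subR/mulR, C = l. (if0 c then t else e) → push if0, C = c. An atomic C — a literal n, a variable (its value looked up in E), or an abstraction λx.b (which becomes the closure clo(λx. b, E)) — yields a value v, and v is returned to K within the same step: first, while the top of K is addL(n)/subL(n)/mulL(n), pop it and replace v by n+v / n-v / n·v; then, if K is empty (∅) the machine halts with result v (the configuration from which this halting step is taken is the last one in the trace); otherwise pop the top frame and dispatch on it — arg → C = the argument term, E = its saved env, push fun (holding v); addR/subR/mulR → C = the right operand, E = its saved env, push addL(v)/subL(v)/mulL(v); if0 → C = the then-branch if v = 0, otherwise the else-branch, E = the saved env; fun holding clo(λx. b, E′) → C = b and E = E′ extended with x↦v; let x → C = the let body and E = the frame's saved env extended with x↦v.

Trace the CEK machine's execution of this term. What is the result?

Answer: 10

Derivation:
[0] [C=(let x = (let z = -3 in z) in (((λz. ((λy. y) 7)) x) - ((λv. v) x))) | E=∅ | K=∅]
[1] [C=(let z = -3 in z) | E=∅ | K=[let x]]
[2] [C=-3 | E=∅ | K=[let z :: let x]]
[3] [C=z | E={z↦-3} | K=[let x]]
[4] [C=(((λz. ((λy. y) 7)) x) - ((λv. v) x)) | E={x↦-3} | K=∅]
[5] [C=((λz. ((λy. y) 7)) x) | E={x↦-3} | K=[subR]]
[6] [C=(λz. ((λy. y) 7)) | E={x↦-3} | K=[arg :: subR]]
[7] [C=x | E={x↦-3} | K=[fun :: subR]]
[8] [C=((λy. y) 7) | E={z↦-3, x↦-3} | K=[subR]]
[9] [C=(λy. y) | E={z↦-3, x↦-3} | K=[arg :: subR]]
[10] [C=7 | E={z↦-3, x↦-3} | K=[fun :: subR]]
[11] [C=y | E={y↦7, z↦-3, x↦-3} | K=[subR]]
[12] [C=((λv. v) x) | E={x↦-3} | K=[subL(7)]]
[13] [C=(λv. v) | E={x↦-3} | K=[arg :: subL(7)]]
[14] [C=x | E={x↦-3} | K=[fun :: subL(7)]]
[15] [C=v | E={v↦-3, x↦-3} | K=[subL(7)]]
→ final value 10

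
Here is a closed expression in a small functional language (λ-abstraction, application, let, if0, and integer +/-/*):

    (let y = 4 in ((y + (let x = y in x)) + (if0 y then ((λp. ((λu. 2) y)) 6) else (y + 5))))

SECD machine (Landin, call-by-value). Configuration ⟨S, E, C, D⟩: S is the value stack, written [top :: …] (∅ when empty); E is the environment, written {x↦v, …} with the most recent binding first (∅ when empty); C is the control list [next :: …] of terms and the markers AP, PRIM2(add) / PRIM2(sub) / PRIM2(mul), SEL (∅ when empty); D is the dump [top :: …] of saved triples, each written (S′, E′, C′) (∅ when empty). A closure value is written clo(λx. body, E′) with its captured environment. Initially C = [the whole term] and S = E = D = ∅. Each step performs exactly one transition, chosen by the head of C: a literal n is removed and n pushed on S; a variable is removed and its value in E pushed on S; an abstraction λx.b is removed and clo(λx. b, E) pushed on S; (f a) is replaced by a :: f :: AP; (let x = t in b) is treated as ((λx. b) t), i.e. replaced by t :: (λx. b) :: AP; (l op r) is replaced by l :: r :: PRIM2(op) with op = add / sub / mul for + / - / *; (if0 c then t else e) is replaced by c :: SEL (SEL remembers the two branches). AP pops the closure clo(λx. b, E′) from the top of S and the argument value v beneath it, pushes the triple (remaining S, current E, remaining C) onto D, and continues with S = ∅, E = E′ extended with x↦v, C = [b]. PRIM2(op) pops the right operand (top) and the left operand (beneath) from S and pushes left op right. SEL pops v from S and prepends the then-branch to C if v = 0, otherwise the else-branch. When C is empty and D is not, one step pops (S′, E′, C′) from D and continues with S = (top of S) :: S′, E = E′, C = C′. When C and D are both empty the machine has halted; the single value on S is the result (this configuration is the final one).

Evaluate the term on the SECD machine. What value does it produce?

Answer: 17

Derivation:
t=0: ⟨S=∅; E=∅; C=[(let y = 4 in ((y + (let x = y in x)) + (if0 y then ((λp. ((λu. 2) y)) 6) else (y + 5))))]; D=∅⟩
t=1: ⟨S=∅; E=∅; C=[4 :: (λy. ((y + (let x = y in x)) + (if0 y then ((λp. ((λu. 2) y)) 6) else (y + 5)))) :: AP]; D=∅⟩
t=2: ⟨S=[4]; E=∅; C=[(λy. ((y + (let x = y in x)) + (if0 y then ((λp. ((λu. 2) y)) 6) else (y + 5)))) :: AP]; D=∅⟩
t=3: ⟨S=[clo(λy. ((y + (let x = y in x)) + (if0 y then ((λp. ((λu. 2) y)) 6) else (y + 5))), ∅) :: 4]; E=∅; C=[AP]; D=∅⟩
t=4: ⟨S=∅; E={y↦4}; C=[((y + (let x = y in x)) + (if0 y then ((λp. ((λu. 2) y)) 6) else (y + 5)))]; D=[(∅, ∅, ∅)]⟩
t=5: ⟨S=∅; E={y↦4}; C=[(y + (let x = y in x)) :: (if0 y then ((λp. ((λu. 2) y)) 6) else (y + 5)) :: PRIM2(add)]; D=[(∅, ∅, ∅)]⟩
t=6: ⟨S=∅; E={y↦4}; C=[y :: (let x = y in x) :: PRIM2(add) :: (if0 y then ((λp. ((λu. 2) y)) 6) else (y + 5)) :: PRIM2(add)]; D=[(∅, ∅, ∅)]⟩
t=7: ⟨S=[4]; E={y↦4}; C=[(let x = y in x) :: PRIM2(add) :: (if0 y then ((λp. ((λu. 2) y)) 6) else (y + 5)) :: PRIM2(add)]; D=[(∅, ∅, ∅)]⟩
t=8: ⟨S=[4]; E={y↦4}; C=[y :: (λx. x) :: AP :: PRIM2(add) :: (if0 y then ((λp. ((λu. 2) y)) 6) else (y + 5)) :: PRIM2(add)]; D=[(∅, ∅, ∅)]⟩
t=9: ⟨S=[4 :: 4]; E={y↦4}; C=[(λx. x) :: AP :: PRIM2(add) :: (if0 y then ((λp. ((λu. 2) y)) 6) else (y + 5)) :: PRIM2(add)]; D=[(∅, ∅, ∅)]⟩
t=10: ⟨S=[clo(λx. x, {y↦4}) :: 4 :: 4]; E={y↦4}; C=[AP :: PRIM2(add) :: (if0 y then ((λp. ((λu. 2) y)) 6) else (y + 5)) :: PRIM2(add)]; D=[(∅, ∅, ∅)]⟩
t=11: ⟨S=∅; E={x↦4, y↦4}; C=[x]; D=[([4], {y↦4}, [PRIM2(add) :: (if0 y then ((λp. ((λu. 2) y)) 6) else (y + 5)) :: PRIM2(add)]) :: (∅, ∅, ∅)]⟩
t=12: ⟨S=[4]; E={x↦4, y↦4}; C=∅; D=[([4], {y↦4}, [PRIM2(add) :: (if0 y then ((λp. ((λu. 2) y)) 6) else (y + 5)) :: PRIM2(add)]) :: (∅, ∅, ∅)]⟩
t=13: ⟨S=[4 :: 4]; E={y↦4}; C=[PRIM2(add) :: (if0 y then ((λp. ((λu. 2) y)) 6) else (y + 5)) :: PRIM2(add)]; D=[(∅, ∅, ∅)]⟩
t=14: ⟨S=[8]; E={y↦4}; C=[(if0 y then ((λp. ((λu. 2) y)) 6) else (y + 5)) :: PRIM2(add)]; D=[(∅, ∅, ∅)]⟩
t=15: ⟨S=[8]; E={y↦4}; C=[y :: SEL :: PRIM2(add)]; D=[(∅, ∅, ∅)]⟩
t=16: ⟨S=[4 :: 8]; E={y↦4}; C=[SEL :: PRIM2(add)]; D=[(∅, ∅, ∅)]⟩
t=17: ⟨S=[8]; E={y↦4}; C=[(y + 5) :: PRIM2(add)]; D=[(∅, ∅, ∅)]⟩
t=18: ⟨S=[8]; E={y↦4}; C=[y :: 5 :: PRIM2(add) :: PRIM2(add)]; D=[(∅, ∅, ∅)]⟩
t=19: ⟨S=[4 :: 8]; E={y↦4}; C=[5 :: PRIM2(add) :: PRIM2(add)]; D=[(∅, ∅, ∅)]⟩
t=20: ⟨S=[5 :: 4 :: 8]; E={y↦4}; C=[PRIM2(add) :: PRIM2(add)]; D=[(∅, ∅, ∅)]⟩
t=21: ⟨S=[9 :: 8]; E={y↦4}; C=[PRIM2(add)]; D=[(∅, ∅, ∅)]⟩
t=22: ⟨S=[17]; E={y↦4}; C=∅; D=[(∅, ∅, ∅)]⟩
t=23: ⟨S=[17]; E=∅; C=∅; D=∅⟩
→ final value 17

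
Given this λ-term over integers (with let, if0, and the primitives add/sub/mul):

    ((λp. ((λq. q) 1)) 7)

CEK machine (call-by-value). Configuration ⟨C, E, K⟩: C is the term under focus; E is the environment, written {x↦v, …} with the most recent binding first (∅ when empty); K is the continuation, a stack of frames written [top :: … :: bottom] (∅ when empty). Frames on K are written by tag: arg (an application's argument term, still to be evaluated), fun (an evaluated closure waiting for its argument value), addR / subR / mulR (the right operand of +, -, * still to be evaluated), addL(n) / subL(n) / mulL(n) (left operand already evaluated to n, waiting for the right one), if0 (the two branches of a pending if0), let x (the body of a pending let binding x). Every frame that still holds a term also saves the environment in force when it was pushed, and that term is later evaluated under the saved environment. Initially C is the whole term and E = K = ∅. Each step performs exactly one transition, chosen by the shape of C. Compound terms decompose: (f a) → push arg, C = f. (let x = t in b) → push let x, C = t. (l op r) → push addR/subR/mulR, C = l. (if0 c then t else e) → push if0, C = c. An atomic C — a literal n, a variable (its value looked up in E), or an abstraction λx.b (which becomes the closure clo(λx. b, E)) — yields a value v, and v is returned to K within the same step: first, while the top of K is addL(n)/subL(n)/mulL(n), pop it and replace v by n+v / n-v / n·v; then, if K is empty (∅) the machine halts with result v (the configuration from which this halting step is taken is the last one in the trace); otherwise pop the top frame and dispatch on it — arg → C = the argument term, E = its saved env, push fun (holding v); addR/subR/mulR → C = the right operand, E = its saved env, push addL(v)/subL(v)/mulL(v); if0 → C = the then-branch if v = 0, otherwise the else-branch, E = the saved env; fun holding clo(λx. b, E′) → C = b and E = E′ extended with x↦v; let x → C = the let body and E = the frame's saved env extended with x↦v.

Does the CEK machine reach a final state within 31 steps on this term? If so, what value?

step 0: <C=((λp. ((λq. q) 1)) 7), E=∅, K=∅>
step 1: <C=(λp. ((λq. q) 1)), E=∅, K=[arg]>
step 2: <C=7, E=∅, K=[fun]>
step 3: <C=((λq. q) 1), E={p↦7}, K=∅>
step 4: <C=(λq. q), E={p↦7}, K=[arg]>
step 5: <C=1, E={p↦7}, K=[fun]>
step 6: <C=q, E={q↦1, p↦7}, K=∅>
→ final value 1

Answer: 1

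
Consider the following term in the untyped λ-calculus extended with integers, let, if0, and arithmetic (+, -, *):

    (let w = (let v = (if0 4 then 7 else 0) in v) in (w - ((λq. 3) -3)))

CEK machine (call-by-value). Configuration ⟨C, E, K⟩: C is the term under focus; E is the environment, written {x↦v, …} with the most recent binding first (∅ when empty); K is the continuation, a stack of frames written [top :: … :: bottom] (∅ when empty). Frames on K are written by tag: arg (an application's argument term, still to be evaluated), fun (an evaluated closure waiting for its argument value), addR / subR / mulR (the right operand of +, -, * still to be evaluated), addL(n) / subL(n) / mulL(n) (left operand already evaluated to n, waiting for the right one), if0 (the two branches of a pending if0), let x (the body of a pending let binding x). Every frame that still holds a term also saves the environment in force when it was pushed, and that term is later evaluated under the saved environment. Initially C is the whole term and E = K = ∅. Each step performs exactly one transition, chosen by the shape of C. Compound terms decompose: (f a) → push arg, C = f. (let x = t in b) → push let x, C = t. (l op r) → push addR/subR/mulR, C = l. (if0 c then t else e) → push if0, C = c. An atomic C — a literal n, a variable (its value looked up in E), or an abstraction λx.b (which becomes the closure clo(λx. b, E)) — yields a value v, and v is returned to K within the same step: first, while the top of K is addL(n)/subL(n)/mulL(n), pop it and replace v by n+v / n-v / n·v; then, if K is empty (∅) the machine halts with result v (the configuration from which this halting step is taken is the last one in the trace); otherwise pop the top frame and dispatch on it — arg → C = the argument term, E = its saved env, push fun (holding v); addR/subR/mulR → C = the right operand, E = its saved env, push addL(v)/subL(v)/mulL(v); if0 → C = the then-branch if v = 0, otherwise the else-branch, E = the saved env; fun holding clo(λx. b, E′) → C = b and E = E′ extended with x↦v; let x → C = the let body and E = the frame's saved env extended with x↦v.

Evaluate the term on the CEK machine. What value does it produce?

Answer: -3

Derivation:
t=0: ⟨C=(let w = (let v = (if0 4 then 7 else 0) in v) in (w - ((λq. 3) -3))); E=∅; K=∅⟩
t=1: ⟨C=(let v = (if0 4 then 7 else 0) in v); E=∅; K=[let w]⟩
t=2: ⟨C=(if0 4 then 7 else 0); E=∅; K=[let v :: let w]⟩
t=3: ⟨C=4; E=∅; K=[if0 :: let v :: let w]⟩
t=4: ⟨C=0; E=∅; K=[let v :: let w]⟩
t=5: ⟨C=v; E={v↦0}; K=[let w]⟩
t=6: ⟨C=(w - ((λq. 3) -3)); E={w↦0}; K=∅⟩
t=7: ⟨C=w; E={w↦0}; K=[subR]⟩
t=8: ⟨C=((λq. 3) -3); E={w↦0}; K=[subL(0)]⟩
t=9: ⟨C=(λq. 3); E={w↦0}; K=[arg :: subL(0)]⟩
t=10: ⟨C=-3; E={w↦0}; K=[fun :: subL(0)]⟩
t=11: ⟨C=3; E={q↦-3, w↦0}; K=[subL(0)]⟩
→ final value -3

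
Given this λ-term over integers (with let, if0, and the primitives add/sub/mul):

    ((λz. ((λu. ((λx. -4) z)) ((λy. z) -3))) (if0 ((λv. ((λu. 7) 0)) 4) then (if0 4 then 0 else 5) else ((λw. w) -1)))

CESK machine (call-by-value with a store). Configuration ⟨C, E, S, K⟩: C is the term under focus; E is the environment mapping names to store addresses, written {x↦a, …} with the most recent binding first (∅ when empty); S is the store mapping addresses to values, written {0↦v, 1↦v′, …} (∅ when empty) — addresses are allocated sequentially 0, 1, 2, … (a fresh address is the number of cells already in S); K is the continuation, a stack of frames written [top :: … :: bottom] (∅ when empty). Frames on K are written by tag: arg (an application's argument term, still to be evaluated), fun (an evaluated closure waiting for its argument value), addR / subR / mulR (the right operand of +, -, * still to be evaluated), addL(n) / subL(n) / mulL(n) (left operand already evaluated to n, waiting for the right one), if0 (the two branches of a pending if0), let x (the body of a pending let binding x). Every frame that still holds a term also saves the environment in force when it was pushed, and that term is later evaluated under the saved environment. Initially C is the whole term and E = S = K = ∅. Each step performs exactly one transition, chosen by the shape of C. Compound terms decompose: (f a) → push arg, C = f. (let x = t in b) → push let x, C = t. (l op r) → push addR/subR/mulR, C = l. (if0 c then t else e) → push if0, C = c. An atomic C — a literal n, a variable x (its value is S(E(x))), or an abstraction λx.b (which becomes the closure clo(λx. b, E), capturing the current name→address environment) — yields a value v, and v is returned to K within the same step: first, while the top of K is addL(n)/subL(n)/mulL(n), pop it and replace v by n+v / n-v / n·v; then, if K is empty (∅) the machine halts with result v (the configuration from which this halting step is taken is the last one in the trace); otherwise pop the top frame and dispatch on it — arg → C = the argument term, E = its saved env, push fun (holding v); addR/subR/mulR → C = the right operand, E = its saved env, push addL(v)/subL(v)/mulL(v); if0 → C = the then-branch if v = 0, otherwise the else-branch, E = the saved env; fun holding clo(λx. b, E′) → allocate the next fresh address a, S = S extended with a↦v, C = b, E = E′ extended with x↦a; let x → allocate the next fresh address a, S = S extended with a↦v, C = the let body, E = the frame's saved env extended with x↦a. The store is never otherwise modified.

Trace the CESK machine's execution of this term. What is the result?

Answer: -4

Execution trace:
step 0: [C=((λz. ((λu. ((λx. -4) z)) ((λy. z) -3))) (if0 ((λv. ((λu. 7) 0)) 4) then (if0 4 then 0 else 5) else ((λw. w) -1))) | E=∅ | S=∅ | K=∅]
step 1: [C=(λz. ((λu. ((λx. -4) z)) ((λy. z) -3))) | E=∅ | S=∅ | K=[arg]]
step 2: [C=(if0 ((λv. ((λu. 7) 0)) 4) then (if0 4 then 0 else 5) else ((λw. w) -1)) | E=∅ | S=∅ | K=[fun]]
step 3: [C=((λv. ((λu. 7) 0)) 4) | E=∅ | S=∅ | K=[if0 :: fun]]
step 4: [C=(λv. ((λu. 7) 0)) | E=∅ | S=∅ | K=[arg :: if0 :: fun]]
step 5: [C=4 | E=∅ | S=∅ | K=[fun :: if0 :: fun]]
step 6: [C=((λu. 7) 0) | E={v↦0} | S={0↦4} | K=[if0 :: fun]]
step 7: [C=(λu. 7) | E={v↦0} | S={0↦4} | K=[arg :: if0 :: fun]]
step 8: [C=0 | E={v↦0} | S={0↦4} | K=[fun :: if0 :: fun]]
step 9: [C=7 | E={u↦1, v↦0} | S={0↦4, 1↦0} | K=[if0 :: fun]]
step 10: [C=((λw. w) -1) | E=∅ | S={0↦4, 1↦0} | K=[fun]]
step 11: [C=(λw. w) | E=∅ | S={0↦4, 1↦0} | K=[arg :: fun]]
step 12: [C=-1 | E=∅ | S={0↦4, 1↦0} | K=[fun :: fun]]
step 13: [C=w | E={w↦2} | S={0↦4, 1↦0, 2↦-1} | K=[fun]]
step 14: [C=((λu. ((λx. -4) z)) ((λy. z) -3)) | E={z↦3} | S={0↦4, 1↦0, 2↦-1, 3↦-1} | K=∅]
step 15: [C=(λu. ((λx. -4) z)) | E={z↦3} | S={0↦4, 1↦0, 2↦-1, 3↦-1} | K=[arg]]
step 16: [C=((λy. z) -3) | E={z↦3} | S={0↦4, 1↦0, 2↦-1, 3↦-1} | K=[fun]]
step 17: [C=(λy. z) | E={z↦3} | S={0↦4, 1↦0, 2↦-1, 3↦-1} | K=[arg :: fun]]
step 18: [C=-3 | E={z↦3} | S={0↦4, 1↦0, 2↦-1, 3↦-1} | K=[fun :: fun]]
step 19: [C=z | E={y↦4, z↦3} | S={0↦4, 1↦0, 2↦-1, 3↦-1, 4↦-3} | K=[fun]]
step 20: [C=((λx. -4) z) | E={u↦5, z↦3} | S={0↦4, 1↦0, 2↦-1, 3↦-1, 4↦-3, 5↦-1} | K=∅]
step 21: [C=(λx. -4) | E={u↦5, z↦3} | S={0↦4, 1↦0, 2↦-1, 3↦-1, 4↦-3, 5↦-1} | K=[arg]]
step 22: [C=z | E={u↦5, z↦3} | S={0↦4, 1↦0, 2↦-1, 3↦-1, 4↦-3, 5↦-1} | K=[fun]]
step 23: [C=-4 | E={x↦6, u↦5, z↦3} | S={0↦4, 1↦0, 2↦-1, 3↦-1, 4↦-3, 5↦-1, 6↦-1} | K=∅]
→ final value -4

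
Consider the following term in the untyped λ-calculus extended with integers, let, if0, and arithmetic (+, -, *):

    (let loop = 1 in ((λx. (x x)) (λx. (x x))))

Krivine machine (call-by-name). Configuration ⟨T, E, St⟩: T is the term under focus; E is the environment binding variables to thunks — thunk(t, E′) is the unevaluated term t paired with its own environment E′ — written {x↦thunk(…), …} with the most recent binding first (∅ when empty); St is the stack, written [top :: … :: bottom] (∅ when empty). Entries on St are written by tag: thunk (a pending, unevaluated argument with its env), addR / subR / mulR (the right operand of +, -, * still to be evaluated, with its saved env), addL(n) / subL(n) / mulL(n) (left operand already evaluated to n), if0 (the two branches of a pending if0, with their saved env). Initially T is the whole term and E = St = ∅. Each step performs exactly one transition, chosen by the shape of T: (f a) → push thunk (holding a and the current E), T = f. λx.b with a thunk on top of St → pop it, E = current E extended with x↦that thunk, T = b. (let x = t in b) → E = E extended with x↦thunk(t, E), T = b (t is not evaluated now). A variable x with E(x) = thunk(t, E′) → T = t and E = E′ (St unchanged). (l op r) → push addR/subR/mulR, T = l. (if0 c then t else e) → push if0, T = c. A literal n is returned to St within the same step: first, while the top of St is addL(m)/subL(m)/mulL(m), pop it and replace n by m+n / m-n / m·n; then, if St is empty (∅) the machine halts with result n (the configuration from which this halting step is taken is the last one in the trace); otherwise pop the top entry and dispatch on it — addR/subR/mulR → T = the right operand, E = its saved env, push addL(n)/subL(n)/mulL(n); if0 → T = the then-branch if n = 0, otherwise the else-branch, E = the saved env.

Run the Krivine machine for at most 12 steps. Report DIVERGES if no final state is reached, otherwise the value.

t=0: [T=(let loop = 1 in ((λx. (x x)) (λx. (x x)))) | E=∅ | St=∅]
t=1: [T=((λx. (x x)) (λx. (x x))) | E={loop↦thunk(1, ∅)} | St=∅]
t=2: [T=(λx. (x x)) | E={loop↦thunk(1, ∅)} | St=[thunk]]
t=3: [T=(x x) | E={x↦thunk((λx. (x x)), {loop↦thunk(1, ∅)}), loop↦thunk(1, ∅)} | St=∅]
t=4: [T=x | E={x↦thunk((λx. (x x)), {loop↦thunk(1, ∅)}), loop↦thunk(1, ∅)} | St=[thunk]]
t=5: [T=(λx. (x x)) | E={loop↦thunk(1, ∅)} | St=[thunk]]
t=6: [T=(x x) | E={x↦thunk(x, {x↦thunk((λx. (x x)), {loop↦thunk(1, ∅)}), loop↦thunk(1, ∅)}), loop↦thunk(1, ∅)} | St=∅]
t=7: [T=x | E={x↦thunk(x, {x↦thunk((λx. (x x)), {loop↦thunk(1, ∅)}), loop↦thunk(1, ∅)}), loop↦thunk(1, ∅)} | St=[thunk]]
t=8: [T=x | E={x↦thunk((λx. (x x)), {loop↦thunk(1, ∅)}), loop↦thunk(1, ∅)} | St=[thunk]]
t=9: [T=(λx. (x x)) | E={loop↦thunk(1, ∅)} | St=[thunk]]
t=10: [T=(x x) | E={x↦thunk(x, {x↦thunk(x, {x↦thunk((λx. (x x)), {loop↦thunk(1, ∅)}), loop↦thunk(1, ∅)}), loop↦thunk(1, ∅)}), loop↦thunk(1, ∅)} | St=∅]
t=11: [T=x | E={x↦thunk(x, {x↦thunk(x, {x↦thunk((λx. (x x)), {loop↦thunk(1, ∅)}), loop↦thunk(1, ∅)}), loop↦thunk(1, ∅)}), loop↦thunk(1, ∅)} | St=[thunk]]
t=12: [T=x | E={x↦thunk(x, {x↦thunk((λx. (x x)), {loop↦thunk(1, ∅)}), loop↦thunk(1, ∅)}), loop↦thunk(1, ∅)} | St=[thunk]]
→ 12 transitions taken and the configuration is still not final: no result within 12 steps

Answer: DIVERGES (no final state within 12 steps)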